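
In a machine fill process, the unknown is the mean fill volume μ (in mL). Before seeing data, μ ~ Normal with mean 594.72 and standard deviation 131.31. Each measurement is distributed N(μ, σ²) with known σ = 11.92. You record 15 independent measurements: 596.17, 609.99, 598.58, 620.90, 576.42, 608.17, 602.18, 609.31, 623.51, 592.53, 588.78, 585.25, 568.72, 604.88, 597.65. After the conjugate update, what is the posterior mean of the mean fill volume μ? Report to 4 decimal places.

For Normal data with known variance σ², a Normal(μ₀, σ₀²) prior on μ is conjugate. Posterior precision = 1/σ₀² + n/σ²; posterior mean is the precision-weighted average of μ₀ and x̄.
Σxᵢ = 596.17 + 609.99 + 598.58 + 620.90 + 576.42 + 608.17 + 602.18 + 609.31 + 623.51 + 592.53 + 588.78 + 585.25 + 568.72 + 604.88 + 597.65 = 8983.04, so n·x̄ = 8983.04.
σ₀² = 131.31² = 17242.3161, σ² = 11.92² = 142.0864; σ² + n·σ₀² = 142.0864 + 15·17242.3161 = 258776.8279.
Posterior mean = (μ₀/σ₀² + n·x̄/σ²)/(1/σ₀² + n/σ²) = (σ²·μ₀ + σ₀²·n·x̄)/(σ² + n·σ₀²) = (142.0864·594.72 + 17242.3161·8983.04)/258776.8279 = 154972916.842752/258776.8279 = 598.8671.

598.8671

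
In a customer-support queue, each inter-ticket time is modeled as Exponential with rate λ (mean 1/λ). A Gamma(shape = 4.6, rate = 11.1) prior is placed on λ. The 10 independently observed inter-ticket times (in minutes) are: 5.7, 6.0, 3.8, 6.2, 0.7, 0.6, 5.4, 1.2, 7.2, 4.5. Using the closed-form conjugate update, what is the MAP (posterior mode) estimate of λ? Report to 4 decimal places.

0.2595

With a Gamma(shape α, rate β) prior on the exponential rate λ, the posterior after n observations with total T = Σxᵢ is Gamma(α+n, β+T).
Sum of observations T = 41.3 minutes; n = 10.
Posterior: Gamma(4.6+10, 11.1+41.3) = Gamma(14.6, 52.4).
Mode = (α−1)/β = 0.2595.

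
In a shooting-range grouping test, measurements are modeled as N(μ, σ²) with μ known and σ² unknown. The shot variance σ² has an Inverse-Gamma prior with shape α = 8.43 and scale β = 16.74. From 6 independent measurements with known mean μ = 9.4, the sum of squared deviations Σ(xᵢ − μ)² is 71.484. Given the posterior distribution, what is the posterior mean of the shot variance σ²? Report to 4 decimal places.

5.0318

With known mean μ and an Inverse-Gamma(α, β) prior on σ², the Normal likelihood is conjugate: posterior is Inv-Gamma(α + n/2, β + Σ(xᵢ−μ)²/2).
Posterior: Inv-Gamma(8.43 + 6/2, 16.74 + 71.484/2) = Inv-Gamma(11.43, 52.4820).
E[σ²|data] = β/(α−1) = 52.4820/10.43 = 5.0318.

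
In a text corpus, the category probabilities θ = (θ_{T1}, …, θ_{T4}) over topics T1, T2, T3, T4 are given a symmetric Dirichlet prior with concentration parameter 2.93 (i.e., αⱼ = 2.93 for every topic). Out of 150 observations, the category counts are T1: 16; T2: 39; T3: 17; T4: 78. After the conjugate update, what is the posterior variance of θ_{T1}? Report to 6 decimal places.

The Dirichlet prior is conjugate to the Multinomial likelihood: each posterior αⱼ = prior αⱼ + observed count nⱼ.
Posterior concentration: (18.93, 41.93, 19.93, 80.93), total = 161.72.
Var[θ_j] = α_j(Σα−α_j)/((Σα)²(Σα+1)) = 18.93·142.79/(161.72²·162.72) = 0.000635.

0.000635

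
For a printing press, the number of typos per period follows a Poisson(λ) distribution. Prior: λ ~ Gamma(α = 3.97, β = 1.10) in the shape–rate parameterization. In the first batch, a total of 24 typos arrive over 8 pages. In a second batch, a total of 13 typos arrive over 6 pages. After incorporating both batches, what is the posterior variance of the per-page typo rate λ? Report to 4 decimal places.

With a Gamma(shape α, rate β) prior, the Poisson likelihood is conjugate: the posterior is Gamma(α + ΣXᵢ, β + n).
After batch 1: Gamma(α+S, β+n) = Gamma(3.97+24, 1.10+8) = Gamma(27.97, 9.10).
After batch 2: Gamma(α+S, β+n) = Gamma(27.97+13, 9.10+6) = Gamma(40.97, 15.10).
Var = α/β² = 40.97/15.10² = 0.1797.

0.1797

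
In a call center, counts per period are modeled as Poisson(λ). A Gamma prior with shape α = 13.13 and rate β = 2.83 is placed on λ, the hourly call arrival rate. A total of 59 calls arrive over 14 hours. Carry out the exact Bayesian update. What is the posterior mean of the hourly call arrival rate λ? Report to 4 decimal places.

With a Gamma(shape α, rate β) prior, the Poisson likelihood is conjugate: the posterior is Gamma(α + ΣXᵢ, β + n).
Posterior: Gamma(α+S, β+n) = Gamma(13.13+59, 2.83+14) = Gamma(72.13, 16.83).
Posterior mean = α/β = 72.13/16.83 = 4.2858.

4.2858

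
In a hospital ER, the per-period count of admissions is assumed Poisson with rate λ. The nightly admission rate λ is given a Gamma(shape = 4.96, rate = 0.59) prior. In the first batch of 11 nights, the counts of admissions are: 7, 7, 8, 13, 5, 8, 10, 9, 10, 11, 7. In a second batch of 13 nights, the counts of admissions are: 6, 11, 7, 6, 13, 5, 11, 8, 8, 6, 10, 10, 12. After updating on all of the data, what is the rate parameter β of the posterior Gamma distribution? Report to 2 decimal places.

24.59

With a Gamma(shape α, rate β) prior, the Poisson likelihood is conjugate: the posterior is Gamma(α + ΣXᵢ, β + n).
Batch 1: sum of counts S = 95 over n = 11 nights.
After batch 1: Gamma(α+S, β+n) = Gamma(4.96+95, 0.59+11) = Gamma(99.96, 11.59).
Batch 2: sum of counts S = 113 over n = 13 nights.
After batch 2: Gamma(α+S, β+n) = Gamma(99.96+113, 11.59+13) = Gamma(212.96, 24.59).
Posterior β = 24.59.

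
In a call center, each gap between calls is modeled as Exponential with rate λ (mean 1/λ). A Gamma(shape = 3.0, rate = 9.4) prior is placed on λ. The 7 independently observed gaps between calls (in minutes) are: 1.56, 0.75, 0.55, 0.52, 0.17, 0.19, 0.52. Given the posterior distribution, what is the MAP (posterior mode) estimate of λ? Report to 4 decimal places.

With a Gamma(shape α, rate β) prior on the exponential rate λ, the posterior after n observations with total T = Σxᵢ is Gamma(α+n, β+T).
Sum of observations T = 4.26 minutes; n = 7.
Posterior: Gamma(3.0+7, 9.4+4.26) = Gamma(10.0, 13.66).
Mode = (α−1)/β = 0.6589.

0.6589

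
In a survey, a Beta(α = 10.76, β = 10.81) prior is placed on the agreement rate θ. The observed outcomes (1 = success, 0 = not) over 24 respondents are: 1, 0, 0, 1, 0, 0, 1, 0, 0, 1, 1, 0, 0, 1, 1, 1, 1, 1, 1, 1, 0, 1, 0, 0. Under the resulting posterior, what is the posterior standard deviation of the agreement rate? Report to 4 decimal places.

0.0732

The Beta prior is conjugate to a Binomial/Bernoulli likelihood; the update adds successes to α and failures to β.
Posterior: Beta(α+k, β+n−k) = Beta(10.76+13, 10.81+11) = Beta(23.76, 21.81).
Var = αβ/((α+β)²(α+β+1)) = 23.76·21.81/(45.57²·46.57) = 0.00535843; SD = √0.00535843 = 0.0732.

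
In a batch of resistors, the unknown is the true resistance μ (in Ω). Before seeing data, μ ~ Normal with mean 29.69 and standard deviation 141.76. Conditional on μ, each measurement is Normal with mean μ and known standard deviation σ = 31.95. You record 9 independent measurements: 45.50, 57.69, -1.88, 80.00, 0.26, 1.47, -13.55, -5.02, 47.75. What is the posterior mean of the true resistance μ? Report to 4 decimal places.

For Normal data with known variance σ², a Normal(μ₀, σ₀²) prior on μ is conjugate. Posterior precision = 1/σ₀² + n/σ²; posterior mean is the precision-weighted average of μ₀ and x̄.
Σxᵢ = 45.50 + 57.69 + (-1.88) + 80.00 + 0.26 + 1.47 + (-13.55) + (-5.02) + 47.75 = 212.22, so n·x̄ = 212.22.
σ₀² = 141.76² = 20095.8976, σ² = 31.95² = 1020.8025; σ² + n·σ₀² = 1020.8025 + 9·20095.8976 = 181883.8809.
Posterior mean = (μ₀/σ₀² + n·x̄/σ²)/(1/σ₀² + n/σ²) = (σ²·μ₀ + σ₀²·n·x̄)/(σ² + n·σ₀²) = (1020.8025·29.69 + 20095.8976·212.22)/181883.8809 = 4295059.014897/181883.8809 = 23.6143.

23.6143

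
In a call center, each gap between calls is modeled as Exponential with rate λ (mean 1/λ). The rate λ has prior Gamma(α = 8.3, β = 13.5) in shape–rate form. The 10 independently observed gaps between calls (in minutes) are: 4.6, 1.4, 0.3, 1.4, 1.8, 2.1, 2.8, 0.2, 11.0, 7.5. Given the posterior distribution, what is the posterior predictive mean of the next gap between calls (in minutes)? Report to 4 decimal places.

2.6936

With a Gamma(shape α, rate β) prior on the exponential rate λ, the posterior after n observations with total T = Σxᵢ is Gamma(α+n, β+T).
Sum of observations T = 33.1 minutes; n = 10.
Posterior: Gamma(8.3+10, 13.5+33.1) = Gamma(18.3, 46.6).
The predictive distribution for the next observation is Lomax; its mean is β/(α−1) = 46.6/17.3 = 2.6936.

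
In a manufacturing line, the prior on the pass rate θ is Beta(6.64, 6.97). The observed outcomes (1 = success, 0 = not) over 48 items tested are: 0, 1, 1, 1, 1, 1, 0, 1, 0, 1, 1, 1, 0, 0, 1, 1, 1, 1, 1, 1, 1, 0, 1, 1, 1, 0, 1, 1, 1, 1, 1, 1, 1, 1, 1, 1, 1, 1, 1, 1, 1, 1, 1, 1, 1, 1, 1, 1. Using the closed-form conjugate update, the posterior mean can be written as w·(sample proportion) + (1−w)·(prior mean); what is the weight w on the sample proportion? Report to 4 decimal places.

The Beta prior is conjugate to a Binomial/Bernoulli likelihood; the update adds successes to α and failures to β.
Posterior mean = (α₀+k)/(α₀+β₀+n) = [n/(α₀+β₀+n)]·(k/n) + [(α₀+β₀)/(α₀+β₀+n)]·α₀/(α₀+β₀), so only n and the prior enter the weight.
The weight on the data is w = n/(α₀+β₀+n) = 48/(6.64+6.97+48) = 48/61.61 = 0.7791.

0.7791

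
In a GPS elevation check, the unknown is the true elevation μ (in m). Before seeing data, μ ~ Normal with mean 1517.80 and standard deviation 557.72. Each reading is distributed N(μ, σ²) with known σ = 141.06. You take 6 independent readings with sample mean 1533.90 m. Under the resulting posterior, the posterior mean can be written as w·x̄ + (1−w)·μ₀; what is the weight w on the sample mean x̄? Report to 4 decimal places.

0.9895

For Normal data with known variance σ², a Normal(μ₀, σ₀²) prior on μ is conjugate. Posterior precision = 1/σ₀² + n/σ²; posterior mean is the precision-weighted average of μ₀ and x̄.
σ₀² = 557.72² = 311051.5984, σ² = 141.06² = 19897.9236. Prior precision 1/σ₀² = 1/311051.5984; data precision n/σ² = 6/19897.9236.
w = (n/σ²)/(1/σ₀² + n/σ²) = n·σ₀²/(σ² + n·σ₀²) = 6·311051.5984/(19897.9236 + 6·311051.5984) = 1866309.5904/1886207.514 = 0.9895.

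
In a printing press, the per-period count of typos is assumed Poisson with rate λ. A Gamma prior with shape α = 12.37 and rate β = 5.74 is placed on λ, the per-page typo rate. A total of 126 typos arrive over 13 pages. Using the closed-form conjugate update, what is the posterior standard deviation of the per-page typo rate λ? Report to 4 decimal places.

With a Gamma(shape α, rate β) prior, the Poisson likelihood is conjugate: the posterior is Gamma(α + ΣXᵢ, β + n).
Posterior: Gamma(α+S, β+n) = Gamma(12.37+126, 5.74+13) = Gamma(138.37, 18.74).
SD = √α/β = √138.37/18.74 = 0.6277.

0.6277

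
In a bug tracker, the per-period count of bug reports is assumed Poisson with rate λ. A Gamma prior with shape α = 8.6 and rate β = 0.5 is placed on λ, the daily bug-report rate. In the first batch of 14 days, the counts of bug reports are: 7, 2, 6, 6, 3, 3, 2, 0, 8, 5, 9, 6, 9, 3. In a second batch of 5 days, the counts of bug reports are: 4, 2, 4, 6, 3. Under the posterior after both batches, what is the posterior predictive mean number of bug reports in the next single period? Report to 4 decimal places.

With a Gamma(shape α, rate β) prior, the Poisson likelihood is conjugate: the posterior is Gamma(α + ΣXᵢ, β + n).
Batch 1: sum of counts S = 69 over n = 14 days.
After batch 1: Gamma(α+S, β+n) = Gamma(8.6+69, 0.5+14) = Gamma(77.6, 14.5).
Batch 2: sum of counts S = 19 over n = 5 days.
After batch 2: Gamma(α+S, β+n) = Gamma(77.6+19, 14.5+5) = Gamma(96.6, 19.5).
The predictive distribution for one future period is NegBinom with mean α/β = 4.9538.

4.9538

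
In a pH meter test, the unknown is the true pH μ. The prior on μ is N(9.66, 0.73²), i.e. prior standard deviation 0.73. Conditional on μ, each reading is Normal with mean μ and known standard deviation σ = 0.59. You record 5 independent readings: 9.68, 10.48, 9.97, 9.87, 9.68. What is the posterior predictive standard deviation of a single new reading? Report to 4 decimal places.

For Normal data with known variance σ², a Normal(μ₀, σ₀²) prior on μ is conjugate. Posterior precision = 1/σ₀² + n/σ²; posterior mean is the precision-weighted average of μ₀ and x̄.
σ₀² = 0.73² = 0.5329, σ² = 0.59² = 0.3481; σ² + n·σ₀² = 0.3481 + 5·0.5329 = 3.0126.
Posterior precision = 1/σ₀² + n/σ² = 1/0.5329 + 5/0.3481 = (σ² + n·σ₀²)/(σ₀²σ²) = 3.0126/(0.5329·0.3481); posterior variance σₙ² = σ₀²σ²/(σ² + n·σ₀²) = 0.5329·0.3481/3.0126 = 0.061576.
Predictive variance for one new observation = σₙ² + σ² = 0.5329·0.3481/3.0126 + 0.3481 = σ²·(σ₀² + 3.0126)/3.0126 = 0.3481·3.5455/3.0126 = 0.409676; SD = √(0.3481·3.5455/3.0126) = 0.6401.

0.6401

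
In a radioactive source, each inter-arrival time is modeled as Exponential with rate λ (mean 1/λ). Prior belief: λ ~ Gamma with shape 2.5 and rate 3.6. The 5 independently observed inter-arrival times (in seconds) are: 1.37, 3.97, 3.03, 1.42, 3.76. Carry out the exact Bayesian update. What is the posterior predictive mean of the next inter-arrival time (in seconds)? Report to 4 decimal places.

With a Gamma(shape α, rate β) prior on the exponential rate λ, the posterior after n observations with total T = Σxᵢ is Gamma(α+n, β+T).
Sum of observations T = 13.55 seconds; n = 5.
Posterior: Gamma(2.5+5, 3.6+13.55) = Gamma(7.5, 17.15).
The predictive distribution for the next observation is Lomax; its mean is β/(α−1) = 17.15/6.5 = 2.6385.

2.6385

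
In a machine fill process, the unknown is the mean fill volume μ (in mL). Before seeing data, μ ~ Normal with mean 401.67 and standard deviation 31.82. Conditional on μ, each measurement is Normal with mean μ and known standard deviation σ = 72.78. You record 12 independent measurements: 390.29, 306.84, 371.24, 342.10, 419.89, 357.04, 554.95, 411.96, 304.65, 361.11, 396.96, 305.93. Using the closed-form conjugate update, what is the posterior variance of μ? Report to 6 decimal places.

For Normal data with known variance σ², a Normal(μ₀, σ₀²) prior on μ is conjugate. Posterior precision = 1/σ₀² + n/σ²; posterior mean is the precision-weighted average of μ₀ and x̄.
σ₀² = 31.82² = 1012.5124, σ² = 72.78² = 5296.9284; σ² + n·σ₀² = 5296.9284 + 12·1012.5124 = 17447.0772.
Posterior precision = 1/σ₀² + n/σ² = 1/1012.5124 + 12/5296.9284 = (σ² + n·σ₀²)/(σ₀²σ²) = 17447.0772/(1012.5124·5296.9284); posterior variance σₙ² = σ₀²σ²/(σ² + n·σ₀²) = 1012.5124·5296.9284/17447.0772 = 307.398519.

307.398519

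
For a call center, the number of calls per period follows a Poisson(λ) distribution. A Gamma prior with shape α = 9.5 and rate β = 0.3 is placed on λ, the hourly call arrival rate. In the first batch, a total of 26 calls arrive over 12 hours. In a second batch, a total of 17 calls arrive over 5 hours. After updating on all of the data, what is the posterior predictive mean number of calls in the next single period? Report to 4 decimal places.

3.0347

With a Gamma(shape α, rate β) prior, the Poisson likelihood is conjugate: the posterior is Gamma(α + ΣXᵢ, β + n).
After batch 1: Gamma(α+S, β+n) = Gamma(9.5+26, 0.3+12) = Gamma(35.5, 12.3).
After batch 2: Gamma(α+S, β+n) = Gamma(35.5+17, 12.3+5) = Gamma(52.5, 17.3).
The predictive distribution for one future period is NegBinom with mean α/β = 3.0347.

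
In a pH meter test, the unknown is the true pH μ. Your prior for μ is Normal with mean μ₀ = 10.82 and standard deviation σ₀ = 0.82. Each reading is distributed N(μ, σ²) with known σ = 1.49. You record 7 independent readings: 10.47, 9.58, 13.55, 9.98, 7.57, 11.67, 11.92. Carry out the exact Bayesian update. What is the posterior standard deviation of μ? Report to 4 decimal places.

For Normal data with known variance σ², a Normal(μ₀, σ₀²) prior on μ is conjugate. Posterior precision = 1/σ₀² + n/σ²; posterior mean is the precision-weighted average of μ₀ and x̄.
σ₀² = 0.82² = 0.6724, σ² = 1.49² = 2.2201; σ² + n·σ₀² = 2.2201 + 7·0.6724 = 6.9269.
Posterior precision = 1/σ₀² + n/σ² = 1/0.6724 + 7/2.2201 = (σ² + n·σ₀²)/(σ₀²σ²) = 6.9269/(0.6724·2.2201); posterior variance σₙ² = σ₀²σ²/(σ² + n·σ₀²) = 0.6724·2.2201/6.9269 = 0.215507.
Posterior SD = √σₙ² = √(0.6724·2.2201/6.9269) = 0.4642.

0.4642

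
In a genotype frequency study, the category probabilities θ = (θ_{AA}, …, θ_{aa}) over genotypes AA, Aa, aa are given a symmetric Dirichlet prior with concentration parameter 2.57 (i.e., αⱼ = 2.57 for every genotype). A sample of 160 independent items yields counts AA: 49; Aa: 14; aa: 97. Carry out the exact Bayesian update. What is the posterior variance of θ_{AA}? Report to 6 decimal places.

The Dirichlet prior is conjugate to the Multinomial likelihood: each posterior αⱼ = prior αⱼ + observed count nⱼ.
Posterior concentration: (51.57, 16.57, 99.57), total = 167.71.
Var[θ_j] = α_j(Σα−α_j)/((Σα)²(Σα+1)) = 51.57·116.14/(167.71²·168.71) = 0.001262.

0.001262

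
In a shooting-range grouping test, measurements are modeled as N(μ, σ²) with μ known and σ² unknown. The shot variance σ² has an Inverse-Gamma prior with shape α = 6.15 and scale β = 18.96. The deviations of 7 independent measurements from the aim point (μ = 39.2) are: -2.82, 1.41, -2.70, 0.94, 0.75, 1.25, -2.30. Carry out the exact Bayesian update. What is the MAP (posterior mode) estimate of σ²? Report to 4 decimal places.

With known mean μ and an Inverse-Gamma(α, β) prior on σ², the Normal likelihood is conjugate: posterior is Inv-Gamma(α + n/2, β + Σ(xᵢ−μ)²/2).
Σ(xᵢ−μ)² = (-2.82)² + (1.41)² + (-2.70)² + (0.94)² + (0.75)² + (1.25)² + (-2.30)² = 25.5291.
Posterior: Inv-Gamma(6.15 + 7/2, 18.96 + 25.5291/2) = Inv-Gamma(9.65, 31.72455).
Mode = β/(α+1) = 31.72455/10.65 = 2.9788.

2.9788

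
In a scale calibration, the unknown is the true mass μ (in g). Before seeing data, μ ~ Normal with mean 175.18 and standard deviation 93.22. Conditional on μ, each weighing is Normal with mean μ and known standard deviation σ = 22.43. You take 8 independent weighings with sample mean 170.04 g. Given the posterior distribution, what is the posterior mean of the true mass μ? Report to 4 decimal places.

For Normal data with known variance σ², a Normal(μ₀, σ₀²) prior on μ is conjugate. Posterior precision = 1/σ₀² + n/σ²; posterior mean is the precision-weighted average of μ₀ and x̄.
n·x̄ = 8·170.04 = 1360.32.
σ₀² = 93.22² = 8689.9684, σ² = 22.43² = 503.1049; σ² + n·σ₀² = 503.1049 + 8·8689.9684 = 70022.8521.
Posterior mean = (μ₀/σ₀² + n·x̄/σ²)/(1/σ₀² + n/σ²) = (σ²·μ₀ + σ₀²·n·x̄)/(σ² + n·σ₀²) = (503.1049·175.18 + 8689.9684·1360.32)/70022.8521 = 11909271.73027/70022.8521 = 170.0769.

170.0769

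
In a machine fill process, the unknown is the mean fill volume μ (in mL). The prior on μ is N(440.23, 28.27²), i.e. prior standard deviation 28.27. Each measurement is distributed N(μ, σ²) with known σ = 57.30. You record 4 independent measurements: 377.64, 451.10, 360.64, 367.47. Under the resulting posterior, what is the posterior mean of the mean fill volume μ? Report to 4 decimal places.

For Normal data with known variance σ², a Normal(μ₀, σ₀²) prior on μ is conjugate. Posterior precision = 1/σ₀² + n/σ²; posterior mean is the precision-weighted average of μ₀ and x̄.
Σxᵢ = 377.64 + 451.10 + 360.64 + 367.47 = 1556.85, so n·x̄ = 1556.85.
σ₀² = 28.27² = 799.1929, σ² = 57.30² = 3283.29; σ² + n·σ₀² = 3283.29 + 4·799.1929 = 6480.0616.
Posterior mean = (μ₀/σ₀² + n·x̄/σ²)/(1/σ₀² + n/σ²) = (σ²·μ₀ + σ₀²·n·x̄)/(σ² + n·σ₀²) = (3283.29·440.23 + 799.1929·1556.85)/6480.0616 = 2689626.223065/6480.0616 = 415.0618.

415.0618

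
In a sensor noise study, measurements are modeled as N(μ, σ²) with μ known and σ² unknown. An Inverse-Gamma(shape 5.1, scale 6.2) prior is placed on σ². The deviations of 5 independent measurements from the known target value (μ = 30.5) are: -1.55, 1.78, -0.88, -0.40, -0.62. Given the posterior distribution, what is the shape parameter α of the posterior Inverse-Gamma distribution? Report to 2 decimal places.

7.60

With known mean μ and an Inverse-Gamma(α, β) prior on σ², the Normal likelihood is conjugate: posterior is Inv-Gamma(α + n/2, β + Σ(xᵢ−μ)²/2).
Σ(xᵢ−μ)² = (-1.55)² + (1.78)² + (-0.88)² + (-0.40)² + (-0.62)² = 6.8897.
Posterior: Inv-Gamma(5.1 + 5/2, 6.2 + 6.8897/2) = Inv-Gamma(7.60, 9.64485).
Posterior α = 7.60.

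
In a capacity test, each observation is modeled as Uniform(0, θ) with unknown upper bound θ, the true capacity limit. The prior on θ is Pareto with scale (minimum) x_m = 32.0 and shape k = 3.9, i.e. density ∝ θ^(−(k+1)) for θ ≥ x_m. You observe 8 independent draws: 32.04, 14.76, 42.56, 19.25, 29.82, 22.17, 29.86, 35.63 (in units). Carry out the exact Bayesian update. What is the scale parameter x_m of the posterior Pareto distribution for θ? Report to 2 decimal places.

42.56

A Pareto(scale x_m, shape k) prior on the upper bound θ of Uniform(0, θ) is conjugate: posterior is Pareto(max(x_m, max xᵢ), k + n).
Sample maximum = 42.56; prior scale x_m = 32.0 → posterior scale = max = 42.56.
Posterior shape = 3.9 + 8 = 11.9.
Posterior scale x_m = 42.56.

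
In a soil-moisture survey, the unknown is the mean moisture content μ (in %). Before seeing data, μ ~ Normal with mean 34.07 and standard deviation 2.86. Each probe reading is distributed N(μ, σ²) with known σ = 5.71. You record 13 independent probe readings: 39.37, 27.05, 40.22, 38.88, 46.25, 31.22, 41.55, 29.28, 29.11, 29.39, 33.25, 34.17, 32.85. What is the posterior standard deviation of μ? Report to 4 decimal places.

1.3854

For Normal data with known variance σ², a Normal(μ₀, σ₀²) prior on μ is conjugate. Posterior precision = 1/σ₀² + n/σ²; posterior mean is the precision-weighted average of μ₀ and x̄.
σ₀² = 2.86² = 8.1796, σ² = 5.71² = 32.6041; σ² + n·σ₀² = 32.6041 + 13·8.1796 = 138.9389.
Posterior precision = 1/σ₀² + n/σ² = 1/8.1796 + 13/32.6041 = (σ² + n·σ₀²)/(σ₀²σ²) = 138.9389/(8.1796·32.6041); posterior variance σₙ² = σ₀²σ²/(σ² + n·σ₀²) = 8.1796·32.6041/138.9389 = 1.919466.
Posterior SD = √σₙ² = √(8.1796·32.6041/138.9389) = 1.3854.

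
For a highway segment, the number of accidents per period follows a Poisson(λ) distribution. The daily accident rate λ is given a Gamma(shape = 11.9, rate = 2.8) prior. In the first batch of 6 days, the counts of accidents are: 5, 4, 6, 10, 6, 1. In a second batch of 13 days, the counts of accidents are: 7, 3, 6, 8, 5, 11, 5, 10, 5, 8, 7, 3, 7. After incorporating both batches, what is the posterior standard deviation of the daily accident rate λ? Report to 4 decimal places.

With a Gamma(shape α, rate β) prior, the Poisson likelihood is conjugate: the posterior is Gamma(α + ΣXᵢ, β + n).
Batch 1: sum of counts S = 32 over n = 6 days.
After batch 1: Gamma(α+S, β+n) = Gamma(11.9+32, 2.8+6) = Gamma(43.9, 8.8).
Batch 2: sum of counts S = 85 over n = 13 days.
After batch 2: Gamma(α+S, β+n) = Gamma(43.9+85, 8.8+13) = Gamma(128.9, 21.8).
SD = √α/β = √128.9/21.8 = 0.5208.

0.5208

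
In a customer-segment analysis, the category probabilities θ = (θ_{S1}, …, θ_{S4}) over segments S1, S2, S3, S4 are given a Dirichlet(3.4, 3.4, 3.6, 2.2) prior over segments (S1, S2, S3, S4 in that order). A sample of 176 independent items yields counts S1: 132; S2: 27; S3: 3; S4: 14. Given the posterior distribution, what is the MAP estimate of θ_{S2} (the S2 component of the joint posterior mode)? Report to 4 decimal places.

The Dirichlet prior is conjugate to the Multinomial likelihood: each posterior αⱼ = prior αⱼ + observed count nⱼ.
Posterior concentration: (135.4, 30.4, 6.6, 16.2), total = 188.6.
Joint mode component: (α_{S2}−1)/(Σα−K) = 29.4/184.6 = 0.1593.

0.1593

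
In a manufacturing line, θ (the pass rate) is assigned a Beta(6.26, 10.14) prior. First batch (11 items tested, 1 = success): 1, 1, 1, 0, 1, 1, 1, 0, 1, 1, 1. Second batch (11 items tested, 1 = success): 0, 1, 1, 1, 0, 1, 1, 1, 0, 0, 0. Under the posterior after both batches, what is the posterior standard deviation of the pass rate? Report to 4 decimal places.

The Beta prior is conjugate to a Binomial/Bernoulli likelihood; the update adds successes to α and failures to β.
After batch 1: Beta(6.26+9, 10.14+2) = Beta(15.26, 12.14).
After batch 2: Beta(15.26+6, 12.14+5) = Beta(21.26, 17.14).
Var = αβ/((α+β)²(α+β+1)) = 21.26·17.14/(38.40²·39.40) = 0.00627214; SD = √0.00627214 = 0.0792.

0.0792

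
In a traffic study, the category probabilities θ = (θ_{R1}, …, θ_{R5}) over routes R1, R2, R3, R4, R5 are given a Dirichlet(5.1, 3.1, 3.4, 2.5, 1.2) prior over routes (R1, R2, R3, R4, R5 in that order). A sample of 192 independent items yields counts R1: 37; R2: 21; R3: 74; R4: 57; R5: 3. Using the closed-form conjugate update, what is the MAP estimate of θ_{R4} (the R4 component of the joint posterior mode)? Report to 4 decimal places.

0.2892

The Dirichlet prior is conjugate to the Multinomial likelihood: each posterior αⱼ = prior αⱼ + observed count nⱼ.
Posterior concentration: (42.1, 24.1, 77.4, 59.5, 4.2), total = 207.3.
Joint mode component: (α_{R4}−1)/(Σα−K) = 58.5/202.3 = 0.2892.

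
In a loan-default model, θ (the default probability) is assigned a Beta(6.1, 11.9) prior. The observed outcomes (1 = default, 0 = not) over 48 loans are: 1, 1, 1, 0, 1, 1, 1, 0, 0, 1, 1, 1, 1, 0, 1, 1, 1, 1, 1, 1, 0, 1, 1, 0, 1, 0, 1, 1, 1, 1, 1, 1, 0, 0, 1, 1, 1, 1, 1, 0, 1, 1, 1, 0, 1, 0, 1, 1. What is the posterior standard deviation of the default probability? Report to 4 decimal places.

The Beta prior is conjugate to a Binomial/Bernoulli likelihood; the update adds successes to α and failures to β.
Posterior: Beta(α+k, β+n−k) = Beta(6.1+36, 11.9+12) = Beta(42.1, 23.9).
Var = αβ/((α+β)²(α+β+1)) = 42.1·23.9/(66.0²·67.0) = 0.00344760; SD = √0.00344760 = 0.0587.

0.0587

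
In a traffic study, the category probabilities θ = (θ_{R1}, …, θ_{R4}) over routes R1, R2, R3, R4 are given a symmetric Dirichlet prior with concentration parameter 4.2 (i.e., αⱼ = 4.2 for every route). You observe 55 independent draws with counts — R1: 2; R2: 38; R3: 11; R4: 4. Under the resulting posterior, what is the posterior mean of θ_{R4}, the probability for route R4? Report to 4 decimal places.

The Dirichlet prior is conjugate to the Multinomial likelihood: each posterior αⱼ = prior αⱼ + observed count nⱼ.
Posterior concentration: (6.2, 42.2, 15.2, 8.2), total = 71.8.
E[θ_{R4}|data] = α_{R4}/Σα = 8.2/71.8 = 0.1142.

0.1142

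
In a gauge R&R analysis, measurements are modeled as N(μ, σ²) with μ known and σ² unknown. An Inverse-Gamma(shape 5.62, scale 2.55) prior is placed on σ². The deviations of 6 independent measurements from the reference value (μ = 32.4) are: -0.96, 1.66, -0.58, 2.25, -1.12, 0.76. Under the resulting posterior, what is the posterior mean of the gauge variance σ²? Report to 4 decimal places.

1.0504

With known mean μ and an Inverse-Gamma(α, β) prior on σ², the Normal likelihood is conjugate: posterior is Inv-Gamma(α + n/2, β + Σ(xᵢ−μ)²/2).
Σ(xᵢ−μ)² = (-0.96)² + (1.66)² + (-0.58)² + (2.25)² + (-1.12)² + (0.76)² = 10.9081.
Posterior: Inv-Gamma(5.62 + 6/2, 2.55 + 10.9081/2) = Inv-Gamma(8.62, 8.00405).
E[σ²|data] = β/(α−1) = 8.00405/7.62 = 1.0504.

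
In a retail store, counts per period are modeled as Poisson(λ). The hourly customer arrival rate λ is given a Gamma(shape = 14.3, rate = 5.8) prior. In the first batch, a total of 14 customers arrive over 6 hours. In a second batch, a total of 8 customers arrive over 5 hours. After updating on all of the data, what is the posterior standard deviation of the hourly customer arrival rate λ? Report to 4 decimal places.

0.3586

With a Gamma(shape α, rate β) prior, the Poisson likelihood is conjugate: the posterior is Gamma(α + ΣXᵢ, β + n).
After batch 1: Gamma(α+S, β+n) = Gamma(14.3+14, 5.8+6) = Gamma(28.3, 11.8).
After batch 2: Gamma(α+S, β+n) = Gamma(28.3+8, 11.8+5) = Gamma(36.3, 16.8).
SD = √α/β = √36.3/16.8 = 0.3586.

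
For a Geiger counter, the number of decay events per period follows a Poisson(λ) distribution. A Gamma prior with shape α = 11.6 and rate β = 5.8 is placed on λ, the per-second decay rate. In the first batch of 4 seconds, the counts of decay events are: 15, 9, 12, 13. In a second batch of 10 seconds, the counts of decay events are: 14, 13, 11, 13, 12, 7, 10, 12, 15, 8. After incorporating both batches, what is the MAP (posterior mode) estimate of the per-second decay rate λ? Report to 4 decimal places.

With a Gamma(shape α, rate β) prior, the Poisson likelihood is conjugate: the posterior is Gamma(α + ΣXᵢ, β + n).
Batch 1: sum of counts S = 49 over n = 4 seconds.
After batch 1: Gamma(α+S, β+n) = Gamma(11.6+49, 5.8+4) = Gamma(60.6, 9.8).
Batch 2: sum of counts S = 115 over n = 10 seconds.
After batch 2: Gamma(α+S, β+n) = Gamma(60.6+115, 9.8+10) = Gamma(175.6, 19.8).
Mode of Gamma(α,β) for α≥1 is (α−1)/β = 174.6/19.8 = 8.8182.

8.8182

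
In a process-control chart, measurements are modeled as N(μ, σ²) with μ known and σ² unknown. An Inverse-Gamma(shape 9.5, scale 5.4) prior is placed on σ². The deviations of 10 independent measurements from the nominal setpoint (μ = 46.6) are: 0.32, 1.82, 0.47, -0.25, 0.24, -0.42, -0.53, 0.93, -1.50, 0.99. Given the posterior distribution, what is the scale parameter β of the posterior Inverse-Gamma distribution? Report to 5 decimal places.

9.55405

With known mean μ and an Inverse-Gamma(α, β) prior on σ², the Normal likelihood is conjugate: posterior is Inv-Gamma(α + n/2, β + Σ(xᵢ−μ)²/2).
Σ(xᵢ−μ)² = (0.32)² + (1.82)² + (0.47)² + (-0.25)² + (0.24)² + (-0.42)² + (-0.53)² + (0.93)² + (-1.50)² + (0.99)² = 8.3081.
Posterior: Inv-Gamma(9.5 + 10/2, 5.4 + 8.3081/2) = Inv-Gamma(14.50, 9.55405).
Posterior β = 9.55405.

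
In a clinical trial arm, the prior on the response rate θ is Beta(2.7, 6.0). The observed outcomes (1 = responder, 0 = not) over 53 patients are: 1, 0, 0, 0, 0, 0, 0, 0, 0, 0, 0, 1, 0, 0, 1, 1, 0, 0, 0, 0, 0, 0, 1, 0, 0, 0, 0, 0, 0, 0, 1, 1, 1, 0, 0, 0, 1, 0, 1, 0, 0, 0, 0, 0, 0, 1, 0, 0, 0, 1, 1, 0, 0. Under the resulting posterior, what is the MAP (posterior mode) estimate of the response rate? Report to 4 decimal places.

0.2462

The Beta prior is conjugate to a Binomial/Bernoulli likelihood; the update adds successes to α and failures to β.
Posterior: Beta(α+k, β+n−k) = Beta(2.7+13, 6.0+40) = Beta(15.7, 46.0).
Mode of Beta(a,b) for a,b>1 is (a−1)/(a+b−2) = 14.7/59.7 = 0.2462.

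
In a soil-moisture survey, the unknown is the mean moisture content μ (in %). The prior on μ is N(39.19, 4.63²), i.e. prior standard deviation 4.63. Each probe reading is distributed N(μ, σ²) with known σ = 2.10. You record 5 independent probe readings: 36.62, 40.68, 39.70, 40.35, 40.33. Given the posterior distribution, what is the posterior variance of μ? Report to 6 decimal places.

0.847145

For Normal data with known variance σ², a Normal(μ₀, σ₀²) prior on μ is conjugate. Posterior precision = 1/σ₀² + n/σ²; posterior mean is the precision-weighted average of μ₀ and x̄.
σ₀² = 4.63² = 21.4369, σ² = 2.10² = 4.41; σ² + n·σ₀² = 4.41 + 5·21.4369 = 111.5945.
Posterior precision = 1/σ₀² + n/σ² = 1/21.4369 + 5/4.41 = (σ² + n·σ₀²)/(σ₀²σ²) = 111.5945/(21.4369·4.41); posterior variance σₙ² = σ₀²σ²/(σ² + n·σ₀²) = 21.4369·4.41/111.5945 = 0.847145.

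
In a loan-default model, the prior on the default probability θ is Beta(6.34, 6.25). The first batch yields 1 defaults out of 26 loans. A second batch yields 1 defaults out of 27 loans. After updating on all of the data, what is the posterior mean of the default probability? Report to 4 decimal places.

The Beta prior is conjugate to a Binomial/Bernoulli likelihood; the update adds successes to α and failures to β.
After batch 1: Beta(6.34+1, 6.25+25) = Beta(7.34, 31.25).
After batch 2: Beta(7.34+1, 31.25+26) = Beta(8.34, 57.25).
Posterior mean = α/(α+β) = 8.34/65.59 = 0.1272.

0.1272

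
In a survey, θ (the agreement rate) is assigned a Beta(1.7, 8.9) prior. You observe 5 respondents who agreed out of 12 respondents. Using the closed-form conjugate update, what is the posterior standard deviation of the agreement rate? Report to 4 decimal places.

0.0940

The Beta prior is conjugate to a Binomial/Bernoulli likelihood; the update adds successes to α and failures to β.
Posterior: Beta(α+k, β+n−k) = Beta(1.7+5, 8.9+7) = Beta(6.7, 15.9).
Var = αβ/((α+β)²(α+β+1)) = 6.7·15.9/(22.6²·23.6) = 0.00883778; SD = √0.00883778 = 0.0940.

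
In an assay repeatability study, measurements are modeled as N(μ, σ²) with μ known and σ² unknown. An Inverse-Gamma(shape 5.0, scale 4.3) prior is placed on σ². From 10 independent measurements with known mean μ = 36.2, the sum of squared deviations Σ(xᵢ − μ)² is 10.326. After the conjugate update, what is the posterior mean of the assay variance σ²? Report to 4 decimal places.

With known mean μ and an Inverse-Gamma(α, β) prior on σ², the Normal likelihood is conjugate: posterior is Inv-Gamma(α + n/2, β + Σ(xᵢ−μ)²/2).
Posterior: Inv-Gamma(5.0 + 10/2, 4.3 + 10.326/2) = Inv-Gamma(10.00, 9.4630).
E[σ²|data] = β/(α−1) = 9.4630/9.00 = 1.0514.

1.0514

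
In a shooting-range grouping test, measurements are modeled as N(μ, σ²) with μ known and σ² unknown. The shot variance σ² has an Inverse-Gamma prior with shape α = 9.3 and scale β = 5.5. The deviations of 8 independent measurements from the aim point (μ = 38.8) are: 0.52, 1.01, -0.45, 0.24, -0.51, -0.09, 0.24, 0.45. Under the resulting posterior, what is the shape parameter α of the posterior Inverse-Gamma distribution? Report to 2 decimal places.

13.30

With known mean μ and an Inverse-Gamma(α, β) prior on σ², the Normal likelihood is conjugate: posterior is Inv-Gamma(α + n/2, β + Σ(xᵢ−μ)²/2).
Σ(xᵢ−μ)² = (0.52)² + (1.01)² + (-0.45)² + (0.24)² + (-0.51)² + (-0.09)² + (0.24)² + (0.45)² = 2.0789.
Posterior: Inv-Gamma(9.3 + 8/2, 5.5 + 2.0789/2) = Inv-Gamma(13.30, 6.53945).
Posterior α = 13.30.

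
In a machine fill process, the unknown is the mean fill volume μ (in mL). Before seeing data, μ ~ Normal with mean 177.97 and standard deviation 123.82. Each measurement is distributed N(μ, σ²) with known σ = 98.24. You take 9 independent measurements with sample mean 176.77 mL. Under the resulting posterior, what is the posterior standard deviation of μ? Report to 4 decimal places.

For Normal data with known variance σ², a Normal(μ₀, σ₀²) prior on μ is conjugate. Posterior precision = 1/σ₀² + n/σ²; posterior mean is the precision-weighted average of μ₀ and x̄.
σ₀² = 123.82² = 15331.3924, σ² = 98.24² = 9651.0976; σ² + n·σ₀² = 9651.0976 + 9·15331.3924 = 147633.6292.
Posterior precision = 1/σ₀² + n/σ² = 1/15331.3924 + 9/9651.0976 = (σ² + n·σ₀²)/(σ₀²σ²) = 147633.6292/(15331.3924·9651.0976); posterior variance σₙ² = σ₀²σ²/(σ² + n·σ₀²) = 15331.3924·9651.0976/147633.6292 = 1002.242952.
Posterior SD = √σₙ² = √(15331.3924·9651.0976/147633.6292) = 31.6582.

31.6582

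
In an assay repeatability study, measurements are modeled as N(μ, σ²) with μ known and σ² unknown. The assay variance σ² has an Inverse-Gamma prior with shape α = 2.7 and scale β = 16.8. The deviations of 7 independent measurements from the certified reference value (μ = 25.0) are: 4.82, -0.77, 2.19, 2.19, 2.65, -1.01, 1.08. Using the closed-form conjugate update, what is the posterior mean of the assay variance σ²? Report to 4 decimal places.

With known mean μ and an Inverse-Gamma(α, β) prior on σ², the Normal likelihood is conjugate: posterior is Inv-Gamma(α + n/2, β + Σ(xᵢ−μ)²/2).
Σ(xᵢ−μ)² = (4.82)² + (-0.77)² + (2.19)² + (2.19)² + (2.65)² + (-1.01)² + (1.08)² = 42.6265.
Posterior: Inv-Gamma(2.7 + 7/2, 16.8 + 42.6265/2) = Inv-Gamma(6.20, 38.11325).
E[σ²|data] = β/(α−1) = 38.11325/5.20 = 7.3295.

7.3295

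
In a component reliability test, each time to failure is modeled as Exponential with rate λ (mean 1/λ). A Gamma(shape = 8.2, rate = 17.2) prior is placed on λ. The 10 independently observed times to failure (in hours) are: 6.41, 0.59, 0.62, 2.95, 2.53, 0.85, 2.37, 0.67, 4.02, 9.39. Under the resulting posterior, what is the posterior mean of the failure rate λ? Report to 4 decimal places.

0.3824

With a Gamma(shape α, rate β) prior on the exponential rate λ, the posterior after n observations with total T = Σxᵢ is Gamma(α+n, β+T).
Sum of observations T = 30.40 hours; n = 10.
Posterior: Gamma(8.2+10, 17.2+30.40) = Gamma(18.2, 47.60).
Posterior mean of λ = α/β = 18.2/47.60 = 0.3824.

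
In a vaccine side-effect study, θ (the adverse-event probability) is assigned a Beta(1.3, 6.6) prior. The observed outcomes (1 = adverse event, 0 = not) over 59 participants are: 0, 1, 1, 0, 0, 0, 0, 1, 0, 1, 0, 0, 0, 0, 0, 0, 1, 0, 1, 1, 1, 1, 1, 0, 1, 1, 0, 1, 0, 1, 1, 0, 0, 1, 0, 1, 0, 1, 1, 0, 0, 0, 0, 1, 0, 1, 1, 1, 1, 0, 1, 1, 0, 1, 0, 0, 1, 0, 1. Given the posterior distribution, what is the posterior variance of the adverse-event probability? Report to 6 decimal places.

0.003649

The Beta prior is conjugate to a Binomial/Bernoulli likelihood; the update adds successes to α and failures to β.
Posterior: Beta(α+k, β+n−k) = Beta(1.3+29, 6.6+30) = Beta(30.3, 36.6).
Var = αβ/((α+β)²(α+β+1)) = 30.3·36.6/(66.9²·67.9) = 0.003649.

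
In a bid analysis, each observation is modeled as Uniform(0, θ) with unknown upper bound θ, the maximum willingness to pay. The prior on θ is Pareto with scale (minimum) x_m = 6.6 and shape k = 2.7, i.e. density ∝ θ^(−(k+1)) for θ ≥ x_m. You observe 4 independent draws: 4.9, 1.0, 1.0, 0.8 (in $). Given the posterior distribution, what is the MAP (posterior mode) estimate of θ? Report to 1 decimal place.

6.6

A Pareto(scale x_m, shape k) prior on the upper bound θ of Uniform(0, θ) is conjugate: posterior is Pareto(max(x_m, max xᵢ), k + n).
Sample maximum = 4.9; prior scale x_m = 6.6 → posterior scale = max = 6.6.
Posterior shape = 2.7 + 4 = 6.7.
The Pareto density is decreasing on [x_m, ∞), so the mode is x_m = 6.6.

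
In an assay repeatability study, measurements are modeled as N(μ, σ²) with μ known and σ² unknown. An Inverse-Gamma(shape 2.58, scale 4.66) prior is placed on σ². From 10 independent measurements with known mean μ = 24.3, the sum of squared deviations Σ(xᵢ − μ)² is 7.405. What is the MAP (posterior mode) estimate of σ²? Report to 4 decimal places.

0.9747

With known mean μ and an Inverse-Gamma(α, β) prior on σ², the Normal likelihood is conjugate: posterior is Inv-Gamma(α + n/2, β + Σ(xᵢ−μ)²/2).
Posterior: Inv-Gamma(2.58 + 10/2, 4.66 + 7.405/2) = Inv-Gamma(7.58, 8.3625).
Mode = β/(α+1) = 8.3625/8.58 = 0.9747.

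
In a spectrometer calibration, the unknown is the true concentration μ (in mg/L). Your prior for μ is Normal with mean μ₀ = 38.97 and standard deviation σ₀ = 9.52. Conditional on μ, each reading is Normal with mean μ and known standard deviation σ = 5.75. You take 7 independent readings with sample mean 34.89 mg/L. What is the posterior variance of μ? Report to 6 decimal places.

For Normal data with known variance σ², a Normal(μ₀, σ₀²) prior on μ is conjugate. Posterior precision = 1/σ₀² + n/σ²; posterior mean is the precision-weighted average of μ₀ and x̄.
σ₀² = 9.52² = 90.6304, σ² = 5.75² = 33.0625; σ² + n·σ₀² = 33.0625 + 7·90.6304 = 667.4753.
Posterior precision = 1/σ₀² + n/σ² = 1/90.6304 + 7/33.0625 = (σ² + n·σ₀²)/(σ₀²σ²) = 667.4753/(90.6304·33.0625); posterior variance σₙ² = σ₀²σ²/(σ² + n·σ₀²) = 90.6304·33.0625/667.4753 = 4.489256.

4.489256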